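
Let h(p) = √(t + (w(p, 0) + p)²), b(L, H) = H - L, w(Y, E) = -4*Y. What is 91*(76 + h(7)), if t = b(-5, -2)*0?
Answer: 8827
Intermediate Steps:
t = 0 (t = (-2 - 1*(-5))*0 = (-2 + 5)*0 = 3*0 = 0)
h(p) = 3*√(p²) (h(p) = √(0 + (-4*p + p)²) = √(0 + (-3*p)²) = √(0 + 9*p²) = √(9*p²) = 3*√(p²))
91*(76 + h(7)) = 91*(76 + 3*√(7²)) = 91*(76 + 3*√49) = 91*(76 + 3*7) = 91*(76 + 21) = 91*97 = 8827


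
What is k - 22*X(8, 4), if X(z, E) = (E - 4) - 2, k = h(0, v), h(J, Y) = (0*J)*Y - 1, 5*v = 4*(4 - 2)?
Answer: 43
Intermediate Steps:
v = 8/5 (v = (4*(4 - 2))/5 = (4*2)/5 = (⅕)*8 = 8/5 ≈ 1.6000)
h(J, Y) = -1 (h(J, Y) = 0*Y - 1 = 0 - 1 = -1)
k = -1
X(z, E) = -6 + E (X(z, E) = (-4 + E) - 2 = -6 + E)
k - 22*X(8, 4) = -1 - 22*(-6 + 4) = -1 - 22*(-2) = -1 + 44 = 43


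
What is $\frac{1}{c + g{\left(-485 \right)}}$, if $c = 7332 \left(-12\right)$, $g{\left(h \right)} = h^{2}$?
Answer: $\frac{1}{147241} \approx 6.7916 \cdot 10^{-6}$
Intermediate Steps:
$c = -87984$
$\frac{1}{c + g{\left(-485 \right)}} = \frac{1}{-87984 + \left(-485\right)^{2}} = \frac{1}{-87984 + 235225} = \frac{1}{147241}$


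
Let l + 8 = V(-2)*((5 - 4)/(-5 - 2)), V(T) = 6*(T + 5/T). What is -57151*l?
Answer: 1657379/7 ≈ 2.3677e+5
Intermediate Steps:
V(T) = 6*T + 30/T
l = -29/7 (l = -8 + (6*(-2) + 30/(-2))*((5 - 4)/(-5 - 2)) = -8 + (-12 + 30*(-½))*(1/(-7)) = -8 + (-12 - 15)*(1*(-⅐)) = -8 - 27*(-⅐) = -8 + 27/7 = -29/7 ≈ -4.1429)
-57151*l = -57151*(-29/7) = 1657379/7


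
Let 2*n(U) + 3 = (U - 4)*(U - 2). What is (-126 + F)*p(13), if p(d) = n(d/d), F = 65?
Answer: 0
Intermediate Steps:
n(U) = -3/2 + (-4 + U)*(-2 + U)/2 (n(U) = -3/2 + ((U - 4)*(U - 2))/2 = -3/2 + ((-4 + U)*(-2 + U))/2 = -3/2 + (-4 + U)*(-2 + U)/2)
p(d) = 0 (p(d) = 5/2 + (d/d)**2/2 - 3*d/d = 5/2 + (1/2)*1**2 - 3*1 = 5/2 + (1/2)*1 - 3 = 5/2 + 1/2 - 3 = 0)
(-126 + F)*p(13) = (-126 + 65)*0 = -61*0 = 0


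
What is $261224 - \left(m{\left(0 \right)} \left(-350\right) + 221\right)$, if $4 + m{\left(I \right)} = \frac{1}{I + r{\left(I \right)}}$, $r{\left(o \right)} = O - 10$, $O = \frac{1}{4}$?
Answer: $\frac{10123117}{39} \approx 2.5957 \cdot 10^{5}$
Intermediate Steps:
$O = \frac{1}{4} \approx 0.25$
$r{\left(o \right)} = - \frac{39}{4}$ ($r{\left(o \right)} = \frac{1}{4} - 10 = - \frac{39}{4}$)
$m{\left(I \right)} = -4 + \frac{1}{- \frac{39}{4} + I}$ ($m{\left(I \right)} = -4 + \frac{1}{I - \frac{39}{4}} = -4 + \frac{1}{- \frac{39}{4} + I}$)
$261224 - \left(m{\left(0 \right)} \left(-350\right) + 221\right) = 261224 - \left(\frac{16 \left(10 - 0\right)}{-39 + 4 \cdot 0} \left(-350\right) + 221\right) = 261224 - \left(\frac{16 \left(10 + 0\right)}{-39 + 0} \left(-350\right) + 221\right) = 261224 - \left(16 \frac{1}{-39} \cdot 10 \left(-350\right) + 221\right) = 261224 - \left(16 \left(- \frac{1}{39}\right) 10 \left(-350\right) + 221\right) = 261224 - \left(\left(- \frac{160}{39}\right) \left(-350\right) + 221\right) = 261224 - \left(\frac{56000}{39} + 221\right) = 261224 - \frac{64619}{39} = \frac{10123117}{39}$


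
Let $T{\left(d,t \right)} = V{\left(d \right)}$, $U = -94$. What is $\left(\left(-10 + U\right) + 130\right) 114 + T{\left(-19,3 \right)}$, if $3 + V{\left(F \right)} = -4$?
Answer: $2957$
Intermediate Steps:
$V{\left(F \right)} = -7$ ($V{\left(F \right)} = -3 - 4 = -7$)
$T{\left(d,t \right)} = -7$
$\left(\left(-10 + U\right) + 130\right) 114 + T{\left(-19,3 \right)} = \left(\left(-10 - 94\right) + 130\right) 114 - 7 = \left(-104 + 130\right) 114 - 7 = 26 \cdot 114 - 7 = 2964 - 7 = 2957$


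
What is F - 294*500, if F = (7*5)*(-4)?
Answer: -147140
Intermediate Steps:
F = -140 (F = 35*(-4) = -140)
F - 294*500 = -140 - 294*500 = -140 - 147000 = -147140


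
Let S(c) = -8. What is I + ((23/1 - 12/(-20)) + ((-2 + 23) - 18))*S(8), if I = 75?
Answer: -689/5 ≈ -137.80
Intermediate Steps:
I + ((23/1 - 12/(-20)) + ((-2 + 23) - 18))*S(8) = 75 + ((23/1 - 12/(-20)) + ((-2 + 23) - 18))*(-8) = 75 + ((23*1 - 12*(-1/20)) + (21 - 18))*(-8) = 75 + ((23 + ⅗) + 3)*(-8) = 75 + (118/5 + 3)*(-8) = 75 + (133/5)*(-8) = 75 - 1064/5 = -689/5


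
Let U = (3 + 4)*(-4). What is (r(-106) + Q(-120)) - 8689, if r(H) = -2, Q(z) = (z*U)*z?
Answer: -411891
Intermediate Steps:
U = -28 (U = 7*(-4) = -28)
Q(z) = -28*z² (Q(z) = (z*(-28))*z = (-28*z)*z = -28*z²)
(r(-106) + Q(-120)) - 8689 = (-2 - 28*(-120)²) - 8689 = (-2 - 28*14400) - 8689 = (-2 - 403200) - 8689 = -403202 - 8689 = -411891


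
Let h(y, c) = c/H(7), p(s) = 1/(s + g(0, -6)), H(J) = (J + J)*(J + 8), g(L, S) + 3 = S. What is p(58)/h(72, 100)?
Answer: 3/70 ≈ 0.042857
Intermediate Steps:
g(L, S) = -3 + S
H(J) = 2*J*(8 + J) (H(J) = (2*J)*(8 + J) = 2*J*(8 + J))
p(s) = 1/(-9 + s) (p(s) = 1/(s + (-3 - 6)) = 1/(s - 9) = 1/(-9 + s))
h(y, c) = c/210 (h(y, c) = c/((2*7*(8 + 7))) = c/((2*7*15)) = c/210)
p(58)/h(72, 100) = 1/((-9 + 58)*(((1/210)*100))) = 1/(49*(10/21)) = (1/49)*(21/10) = 3/70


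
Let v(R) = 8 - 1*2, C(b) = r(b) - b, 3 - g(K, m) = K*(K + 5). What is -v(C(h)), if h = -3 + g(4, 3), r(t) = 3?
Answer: -6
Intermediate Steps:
g(K, m) = 3 - K*(5 + K) (g(K, m) = 3 - K*(K + 5) = 3 - K*(5 + K))
h = -36 (h = -3 + (3 - 1*4**2 - 5*4) = -3 + (3 - 1*16 - 20) = -3 + (3 - 16 - 20) = -3 - 33 = -36)
C(b) = 3 - b
v(R) = 6 (v(R) = 8 - 2 = 6)
-v(C(h)) = -1*6 = -6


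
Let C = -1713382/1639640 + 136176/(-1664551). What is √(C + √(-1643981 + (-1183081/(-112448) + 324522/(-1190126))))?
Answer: √(-955320598586883915762463292882661891620 + 709548084298684702310293659850*I*√2347185417634946899549371)/29117510708636352380 ≈ 25.309 + 25.331*I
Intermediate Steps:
C = -1537645669061/1364632200820 (C = -1713382*1/1639640 + 136176*(-1/1664551) = -856691/819820 - 136176/1664551 = -1537645669061/1364632200820 ≈ -1.1268)
√(C + √(-1643981 + (-1183081/(-112448) + 324522/(-1190126)))) = √(-1537645669061/1364632200820 + √(-1643981 + (-1183081/(-112448) + 324522/(-1190126)))) = √(-1537645669061/1364632200820 + √(-1643981 + (-1183081*(-1/112448) + 324522*(-1/1190126)))) = √(-1537645669061/1364632200820 + √(-1643981 + (1183081/112448 - 162261/595063))) = √(-1537645669061/1364632200820 + √(-1643981 + 97965972025/9559092032)) = √(-1537645669061/1364632200820 + √(-15714867711887367/9559092032)) = √(-1537645669061/1364632200820 + I*√2347185417634946899549371/1194886504)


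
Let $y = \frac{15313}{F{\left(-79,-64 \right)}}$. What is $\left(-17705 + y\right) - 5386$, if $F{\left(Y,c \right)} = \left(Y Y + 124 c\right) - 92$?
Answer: $- \frac{41278930}{1787} \approx -23100.0$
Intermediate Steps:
$F{\left(Y,c \right)} = -92 + Y^{2} + 124 c$ ($F{\left(Y,c \right)} = \left(Y^{2} + 124 c\right) - 92 = -92 + Y^{2} + 124 c$)
$y = - \frac{15313}{1787}$ ($y = \frac{15313}{-92 + \left(-79\right)^{2} + 124 \left(-64\right)} = \frac{15313}{-92 + 6241 - 7936} = \frac{15313}{-1787} = 15313 \left(- \frac{1}{1787}\right) = - \frac{15313}{1787} \approx -8.5691$)
$\left(-17705 + y\right) - 5386 = \left(-17705 - \frac{15313}{1787}\right) - 5386 = - \frac{31654148}{1787} - 5386 = - \frac{41278930}{1787}$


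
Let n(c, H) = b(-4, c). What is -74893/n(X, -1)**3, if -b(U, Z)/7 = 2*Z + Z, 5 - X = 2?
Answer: 10699/35721 ≈ 0.29952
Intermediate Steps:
X = 3 (X = 5 - 1*2 = 5 - 2 = 3)
b(U, Z) = -21*Z (b(U, Z) = -7*(2*Z + Z) = -21*Z)
n(c, H) = -21*c
-74893/n(X, -1)**3 = -74893/((-21*3)**3) = -74893/((-63)**3) = -74893/(-250047) = -74893*(-1/250047) = 10699/35721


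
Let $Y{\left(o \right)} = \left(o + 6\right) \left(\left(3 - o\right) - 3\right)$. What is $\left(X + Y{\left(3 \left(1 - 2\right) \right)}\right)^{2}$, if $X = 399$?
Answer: $166464$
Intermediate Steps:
$Y{\left(o \right)} = - o \left(6 + o\right)$ ($Y{\left(o \right)} = \left(6 + o\right) \left(- o\right) = - o \left(6 + o\right)$)
$\left(X + Y{\left(3 \left(1 - 2\right) \right)}\right)^{2} = \left(399 - 3 \left(1 - 2\right) \left(6 + 3 \left(1 - 2\right)\right)\right)^{2} = \left(399 - 3 \left(-1\right) \left(6 + 3 \left(-1\right)\right)\right)^{2} = \left(399 - - 3 \left(6 - 3\right)\right)^{2} = \left(399 - \left(-3\right) 3\right)^{2} = \left(399 + 9\right)^{2} = 408^{2} = 166464$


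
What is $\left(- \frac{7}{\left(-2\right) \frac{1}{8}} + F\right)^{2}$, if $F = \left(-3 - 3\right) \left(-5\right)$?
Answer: $3364$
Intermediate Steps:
$F = 30$ ($F = \left(-6\right) \left(-5\right) = 30$)
$\left(- \frac{7}{\left(-2\right) \frac{1}{8}} + F\right)^{2} = \left(- \frac{7}{\left(-2\right) \frac{1}{8}} + 30\right)^{2} = \left(- \frac{7}{- \frac{1}{4}} + 30\right)^{2} = \left(\left(-7\right) \left(-4\right) + 30\right)^{2} = \left(28 + 30\right)^{2} = 58^{2} = 3364$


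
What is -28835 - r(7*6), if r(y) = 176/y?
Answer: -605623/21 ≈ -28839.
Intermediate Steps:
-28835 - r(7*6) = -28835 - 176/(7*6) = -28835 - 176/42 = -28835 - 1*88/21 = -28835 - 88/21 = -605623/21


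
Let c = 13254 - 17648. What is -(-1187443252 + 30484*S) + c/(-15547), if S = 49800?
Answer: -5140770207162/15547 ≈ -3.3066e+8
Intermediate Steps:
c = -4394
-(-1187443252 + 30484*S) + c/(-15547) = -30484/(1/(-38953 + 49800)) - 4394/(-15547) = -30484/(1/10847) - 4394*(-1/15547) = -30484/1/10847 + 4394/15547 = -30484*10847 + 4394/15547 = -330659948 + 4394/15547 = -5140770207162/15547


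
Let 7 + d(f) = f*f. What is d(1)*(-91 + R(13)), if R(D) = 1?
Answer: 540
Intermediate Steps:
d(f) = -7 + f² (d(f) = -7 + f*f = -7 + f²)
d(1)*(-91 + R(13)) = (-7 + 1²)*(-91 + 1) = (-7 + 1)*(-90) = -6*(-90) = 540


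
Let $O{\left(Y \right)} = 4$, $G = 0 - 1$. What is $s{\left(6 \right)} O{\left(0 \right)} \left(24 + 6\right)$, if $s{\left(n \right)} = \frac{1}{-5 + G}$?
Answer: $-20$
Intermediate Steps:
$G = -1$
$s{\left(n \right)} = - \frac{1}{6}$ ($s{\left(n \right)} = \frac{1}{-5 - 1} = \frac{1}{-6} = - \frac{1}{6}$)
$s{\left(6 \right)} O{\left(0 \right)} \left(24 + 6\right) = \left(- \frac{1}{6}\right) 4 \left(24 + 6\right) = \left(- \frac{2}{3}\right) 30 = -20$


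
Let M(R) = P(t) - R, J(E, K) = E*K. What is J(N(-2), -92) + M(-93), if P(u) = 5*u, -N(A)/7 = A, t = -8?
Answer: -1235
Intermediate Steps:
N(A) = -7*A
M(R) = -40 - R (M(R) = 5*(-8) - R = -40 - R)
J(N(-2), -92) + M(-93) = -7*(-2)*(-92) + (-40 - 1*(-93)) = 14*(-92) + (-40 + 93) = -1288 + 53 = -1235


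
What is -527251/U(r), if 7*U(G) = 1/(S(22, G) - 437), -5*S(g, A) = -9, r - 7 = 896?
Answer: 8031087232/5 ≈ 1.6062e+9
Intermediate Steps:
r = 903 (r = 7 + 896 = 903)
S(g, A) = 9/5 (S(g, A) = -⅕*(-9) = 9/5)
U(G) = -5/15232 (U(G) = 1/(7*(9/5 - 437)) = 1/(7*(-2176/5)) = (⅐)*(-5/2176) = -5/15232)
-527251/U(r) = -527251/(-5/15232) = -527251*(-15232/5) = 8031087232/5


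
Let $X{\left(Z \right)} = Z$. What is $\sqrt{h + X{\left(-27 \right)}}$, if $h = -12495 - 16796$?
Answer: $i \sqrt{29318} \approx 171.23 i$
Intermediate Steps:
$h = -29291$ ($h = -12495 - 16796 = -29291$)
$\sqrt{h + X{\left(-27 \right)}} = \sqrt{-29291 - 27} = \sqrt{-29318} = i \sqrt{29318}$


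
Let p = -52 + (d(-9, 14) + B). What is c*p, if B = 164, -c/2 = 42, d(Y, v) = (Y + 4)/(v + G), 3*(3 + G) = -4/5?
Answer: -215484/23 ≈ -9368.9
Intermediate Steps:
G = -49/15 (G = -3 + (-4/5)/3 = -3 + (-4*1/5)/3 = -3 + (1/3)*(-4/5) = -3 - 4/15 = -49/15 ≈ -3.2667)
d(Y, v) = (4 + Y)/(-49/15 + v) (d(Y, v) = (Y + 4)/(v - 49/15) = (4 + Y)/(-49/15 + v))
c = -84 (c = -2*42 = -84)
p = 17957/161 (p = -52 + (15*(4 - 9)/(-49 + 15*14) + 164) = -52 + (15*(-5)/(-49 + 210) + 164) = -52 + (15*(-5)/161 + 164) = -52 + (15*(1/161)*(-5) + 164) = -52 + (-75/161 + 164) = -52 + 26329/161 = 17957/161 ≈ 111.53)
c*p = -84*17957/161 = -215484/23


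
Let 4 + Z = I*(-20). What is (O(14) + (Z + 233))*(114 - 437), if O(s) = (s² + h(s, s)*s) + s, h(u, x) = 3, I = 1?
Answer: -148903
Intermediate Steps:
O(s) = s² + 4*s (O(s) = (s² + 3*s) + s = s² + 4*s)
Z = -24 (Z = -4 + 1*(-20) = -4 - 20 = -24)
(O(14) + (Z + 233))*(114 - 437) = (14*(4 + 14) + (-24 + 233))*(114 - 437) = (14*18 + 209)*(-323) = (252 + 209)*(-323) = 461*(-323) = -148903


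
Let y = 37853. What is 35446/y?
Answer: 35446/37853 ≈ 0.93641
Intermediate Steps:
35446/y = 35446/37853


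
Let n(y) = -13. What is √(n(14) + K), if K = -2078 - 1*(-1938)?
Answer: 3*I*√17 ≈ 12.369*I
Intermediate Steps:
K = -140 (K = -2078 + 1938 = -140)
√(n(14) + K) = √(-13 - 140) = √(-153) = 3*I*√17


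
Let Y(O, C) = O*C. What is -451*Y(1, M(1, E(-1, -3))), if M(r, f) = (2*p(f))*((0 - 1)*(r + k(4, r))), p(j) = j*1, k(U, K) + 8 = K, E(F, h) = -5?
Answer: 27060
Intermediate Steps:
k(U, K) = -8 + K
p(j) = j
M(r, f) = 2*f*(8 - 2*r) (M(r, f) = (2*f)*((0 - 1)*(r + (-8 + r))) = (2*f)*(-(-8 + 2*r)) = (2*f)*(8 - 2*r) = 2*f*(8 - 2*r))
Y(O, C) = C*O
-451*Y(1, M(1, E(-1, -3))) = -451*4*(-5)*(4 - 1*1) = -451*4*(-5)*(4 - 1) = -451*4*(-5)*3 = -(-27060) = -451*(-60) = 27060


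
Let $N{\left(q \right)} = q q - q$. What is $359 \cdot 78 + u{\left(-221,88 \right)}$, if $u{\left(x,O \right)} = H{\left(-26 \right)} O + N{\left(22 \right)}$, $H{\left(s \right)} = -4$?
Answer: $28112$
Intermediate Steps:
$N{\left(q \right)} = q^{2} - q$
$u{\left(x,O \right)} = 462 - 4 O$ ($u{\left(x,O \right)} = - 4 O + 22 \left(-1 + 22\right) = - 4 O + 22 \cdot 21 = - 4 O + 462 = 462 - 4 O$)
$359 \cdot 78 + u{\left(-221,88 \right)} = 359 \cdot 78 + \left(462 - 352\right) = 28002 + \left(462 - 352\right) = 28002 + 110 = 28112$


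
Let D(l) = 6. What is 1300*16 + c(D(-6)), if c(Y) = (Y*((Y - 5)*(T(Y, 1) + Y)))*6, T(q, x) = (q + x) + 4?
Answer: 21412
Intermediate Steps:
T(q, x) = 4 + q + x
c(Y) = 6*Y*(-5 + Y)*(5 + 2*Y) (c(Y) = (Y*((Y - 5)*((4 + Y + 1) + Y)))*6 = (Y*((-5 + Y)*((5 + Y) + Y)))*6 = (Y*((-5 + Y)*(5 + 2*Y)))*6 = (Y*(-5 + Y)*(5 + 2*Y))*6 = 6*Y*(-5 + Y)*(5 + 2*Y))
1300*16 + c(D(-6)) = 1300*16 + 6*6*(-25 - 5*6 + 2*6²) = 20800 + 6*6*(-25 - 30 + 2*36) = 20800 + 6*6*(-25 - 30 + 72) = 20800 + 6*6*17 = 20800 + 612 = 21412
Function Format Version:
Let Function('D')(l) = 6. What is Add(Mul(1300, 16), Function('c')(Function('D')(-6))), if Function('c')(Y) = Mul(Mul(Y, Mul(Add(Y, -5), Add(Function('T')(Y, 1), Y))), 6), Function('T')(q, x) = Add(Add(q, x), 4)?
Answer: 21412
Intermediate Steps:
Function('T')(q, x) = Add(4, q, x)
Function('c')(Y) = Mul(6, Y, Add(-5, Y), Add(5, Mul(2, Y))) (Function('c')(Y) = Mul(Mul(Y, Mul(Add(Y, -5), Add(Add(4, Y, 1), Y))), 6) = Mul(Mul(Y, Mul(Add(-5, Y), Add(Add(5, Y), Y))), 6) = Mul(Mul(Y, Mul(Add(-5, Y), Add(5, Mul(2, Y)))), 6) = Mul(Mul(Y, Add(-5, Y), Add(5, Mul(2, Y))), 6) = Mul(6, Y, Add(-5, Y), Add(5, Mul(2, Y))))
Add(Mul(1300, 16), Function('c')(Function('D')(-6))) = Add(Mul(1300, 16), Mul(6, 6, Add(-25, Mul(-5, 6), Mul(2, Pow(6, 2))))) = Add(20800, Mul(6, 6, Add(-25, -30, Mul(2, 36)))) = Add(20800, Mul(6, 6, Add(-25, -30, 72))) = Add(20800, Mul(6, 6, 17)) = Add(20800, 612) = 21412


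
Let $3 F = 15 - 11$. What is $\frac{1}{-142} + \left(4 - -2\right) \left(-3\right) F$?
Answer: $- \frac{3409}{142} \approx -24.007$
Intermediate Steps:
$F = \frac{4}{3}$ ($F = \frac{15 - 11}{3} = \frac{1}{3} \cdot 4 = \frac{4}{3} \approx 1.3333$)
$\frac{1}{-142} + \left(4 - -2\right) \left(-3\right) F = \frac{1}{-142} + \left(4 - -2\right) \left(-3\right) \frac{4}{3} = - \frac{1}{142} + \left(4 + 2\right) \left(-3\right) \frac{4}{3} = - \frac{1}{142} + 6 \left(-3\right) \frac{4}{3} = - \frac{1}{142} - 24 = - \frac{3409}{142}$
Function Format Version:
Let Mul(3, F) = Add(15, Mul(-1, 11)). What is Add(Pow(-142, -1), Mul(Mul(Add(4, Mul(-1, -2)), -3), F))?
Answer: Rational(-3409, 142) ≈ -24.007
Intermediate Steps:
F = Rational(4, 3) (F = Mul(Rational(1, 3), Add(15, Mul(-1, 11))) = Mul(Rational(1, 3), Add(15, -11)) = Mul(Rational(1, 3), 4) = Rational(4, 3) ≈ 1.3333)
Add(Pow(-142, -1), Mul(Mul(Add(4, Mul(-1, -2)), -3), F)) = Add(Pow(-142, -1), Mul(Mul(Add(4, Mul(-1, -2)), -3), Rational(4, 3))) = Add(Rational(-1, 142), Mul(Mul(Add(4, 2), -3), Rational(4, 3))) = Add(Rational(-1, 142), Mul(Mul(6, -3), Rational(4, 3))) = Add(Rational(-1, 142), Mul(-18, Rational(4, 3))) = Add(Rational(-1, 142), -24) = Rational(-3409, 142)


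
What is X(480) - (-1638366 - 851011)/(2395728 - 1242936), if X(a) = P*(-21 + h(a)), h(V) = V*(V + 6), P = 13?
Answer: 3495690908041/1152792 ≈ 3.0324e+6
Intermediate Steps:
h(V) = V*(6 + V)
X(a) = -273 + 13*a*(6 + a) (X(a) = 13*(-21 + a*(6 + a)) = -273 + 13*a*(6 + a))
X(480) - (-1638366 - 851011)/(2395728 - 1242936) = (-273 + 13*480*(6 + 480)) - (-1638366 - 851011)/(2395728 - 1242936) = (-273 + 13*480*486) - (-2489377)/1152792 = (-273 + 3032640) - (-2489377)/1152792 = 3032367 - 1*(-2489377/1152792) = 3032367 + 2489377/1152792 = 3495690908041/1152792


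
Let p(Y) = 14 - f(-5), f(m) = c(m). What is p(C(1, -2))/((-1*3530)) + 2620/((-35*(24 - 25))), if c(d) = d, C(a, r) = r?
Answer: 1849587/24710 ≈ 74.852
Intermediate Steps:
f(m) = m
p(Y) = 19 (p(Y) = 14 - 1*(-5) = 14 + 5 = 19)
p(C(1, -2))/((-1*3530)) + 2620/((-35*(24 - 25))) = 19/((-1*3530)) + 2620/((-35*(24 - 25))) = 19/(-3530) + 2620/((-35*(-1))) = 19*(-1/3530) + 2620/35 = -19/3530 + 2620*(1/35) = -19/3530 + 524/7 = 1849587/24710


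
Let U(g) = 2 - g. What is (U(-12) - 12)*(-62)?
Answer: -124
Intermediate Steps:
(U(-12) - 12)*(-62) = ((2 - 1*(-12)) - 12)*(-62) = ((2 + 12) - 12)*(-62) = (14 - 12)*(-62) = 2*(-62) = -124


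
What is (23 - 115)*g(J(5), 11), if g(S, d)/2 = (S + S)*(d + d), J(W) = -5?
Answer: 40480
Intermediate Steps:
g(S, d) = 8*S*d (g(S, d) = 2*((S + S)*(d + d)) = 2*((2*S)*(2*d)) = 2*(4*S*d) = 8*S*d)
(23 - 115)*g(J(5), 11) = (23 - 115)*(8*(-5)*11) = -92*(-440) = 40480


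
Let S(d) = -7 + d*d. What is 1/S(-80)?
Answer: 1/6393 ≈ 0.00015642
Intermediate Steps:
S(d) = -7 + d²
1/S(-80) = 1/(-7 + (-80)²) = 1/(-7 + 6400) = 1/6393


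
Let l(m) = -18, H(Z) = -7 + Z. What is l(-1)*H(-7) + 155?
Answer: 407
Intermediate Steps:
l(-1)*H(-7) + 155 = -18*(-7 - 7) + 155 = -18*(-14) + 155 = 252 + 155 = 407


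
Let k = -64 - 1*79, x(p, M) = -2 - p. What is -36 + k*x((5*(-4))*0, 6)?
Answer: 250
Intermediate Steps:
k = -143 (k = -64 - 79 = -143)
-36 + k*x((5*(-4))*0, 6) = -36 - 143*(-2 - 5*(-4)*0) = -36 - 143*(-2 - (-20)*0) = -36 - 143*(-2 - 1*0) = -36 - 143*(-2 + 0) = -36 - 143*(-2) = -36 + 286 = 250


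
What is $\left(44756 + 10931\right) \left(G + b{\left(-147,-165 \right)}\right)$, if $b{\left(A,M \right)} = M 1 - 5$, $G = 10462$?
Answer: $573130604$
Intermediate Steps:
$b{\left(A,M \right)} = -5 + M$ ($b{\left(A,M \right)} = M - 5 = -5 + M$)
$\left(44756 + 10931\right) \left(G + b{\left(-147,-165 \right)}\right) = \left(44756 + 10931\right) \left(10462 - 170\right) = 55687 \left(10462 - 170\right) = 55687 \cdot 10292 = 573130604$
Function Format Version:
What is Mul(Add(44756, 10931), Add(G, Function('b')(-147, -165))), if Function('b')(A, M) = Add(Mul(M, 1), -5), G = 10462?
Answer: 573130604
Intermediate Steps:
Function('b')(A, M) = Add(-5, M) (Function('b')(A, M) = Add(M, -5) = Add(-5, M))
Mul(Add(44756, 10931), Add(G, Function('b')(-147, -165))) = Mul(Add(44756, 10931), Add(10462, Add(-5, -165))) = Mul(55687, Add(10462, -170)) = Mul(55687, 10292) = 573130604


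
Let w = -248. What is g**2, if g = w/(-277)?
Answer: 61504/76729 ≈ 0.80157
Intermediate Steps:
g = 248/277 (g = -248/(-277) = -248*(-1/277) = 248/277 ≈ 0.89531)
g**2 = (248/277)**2 = 61504/76729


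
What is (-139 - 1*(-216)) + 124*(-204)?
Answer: -25219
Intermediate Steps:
(-139 - 1*(-216)) + 124*(-204) = (-139 + 216) - 25296 = 77 - 25296 = -25219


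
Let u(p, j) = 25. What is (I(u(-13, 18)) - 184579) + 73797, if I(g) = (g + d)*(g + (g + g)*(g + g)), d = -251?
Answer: -681432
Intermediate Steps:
I(g) = (-251 + g)*(g + 4*g²) (I(g) = (g - 251)*(g + (g + g)*(g + g)) = (-251 + g)*(g + (2*g)*(2*g)) = (-251 + g)*(g + 4*g²))
(I(u(-13, 18)) - 184579) + 73797 = (25*(-251 - 1003*25 + 4*25²) - 184579) + 73797 = (25*(-251 - 25075 + 4*625) - 184579) + 73797 = (25*(-251 - 25075 + 2500) - 184579) + 73797 = (25*(-22826) - 184579) + 73797 = (-570650 - 184579) + 73797 = -755229 + 73797 = -681432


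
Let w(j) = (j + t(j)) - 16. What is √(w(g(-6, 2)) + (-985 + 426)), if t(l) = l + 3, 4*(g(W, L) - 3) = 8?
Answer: I*√562 ≈ 23.707*I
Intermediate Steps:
g(W, L) = 5 (g(W, L) = 3 + (¼)*8 = 3 + 2 = 5)
t(l) = 3 + l
w(j) = -13 + 2*j (w(j) = (j + (3 + j)) - 16 = (3 + 2*j) - 16 = -13 + 2*j)
√(w(g(-6, 2)) + (-985 + 426)) = √((-13 + 2*5) + (-985 + 426)) = √((-13 + 10) - 559) = √(-3 - 559) = √(-562) = I*√562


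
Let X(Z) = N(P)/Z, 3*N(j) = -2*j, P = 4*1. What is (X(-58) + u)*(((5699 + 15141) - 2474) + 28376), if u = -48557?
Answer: -197459475610/87 ≈ -2.2697e+9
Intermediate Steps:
P = 4
N(j) = -2*j/3 (N(j) = (-2*j)/3 = -2*j/3)
X(Z) = -8/(3*Z) (X(Z) = (-⅔*4)/Z = -8/(3*Z))
(X(-58) + u)*(((5699 + 15141) - 2474) + 28376) = (-8/3/(-58) - 48557)*(((5699 + 15141) - 2474) + 28376) = (-8/3*(-1/58) - 48557)*((20840 - 2474) + 28376) = (4/87 - 48557)*(18366 + 28376) = -4224455/87*46742 = -197459475610/87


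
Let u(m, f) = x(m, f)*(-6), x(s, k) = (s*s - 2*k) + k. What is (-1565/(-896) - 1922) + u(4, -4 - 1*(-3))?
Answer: -1811939/896 ≈ -2022.3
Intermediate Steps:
x(s, k) = s² - k (x(s, k) = (s² - 2*k) + k = s² - k)
u(m, f) = -6*m² + 6*f (u(m, f) = (m² - f)*(-6) = -6*m² + 6*f)
(-1565/(-896) - 1922) + u(4, -4 - 1*(-3)) = (-1565/(-896) - 1922) + (-6*4² + 6*(-4 - 1*(-3))) = (-1565*(-1/896) - 1922) + (-6*16 + 6*(-4 + 3)) = (1565/896 - 1922) + (-96 + 6*(-1)) = -1720547/896 + (-96 - 6) = -1720547/896 - 102 = -1811939/896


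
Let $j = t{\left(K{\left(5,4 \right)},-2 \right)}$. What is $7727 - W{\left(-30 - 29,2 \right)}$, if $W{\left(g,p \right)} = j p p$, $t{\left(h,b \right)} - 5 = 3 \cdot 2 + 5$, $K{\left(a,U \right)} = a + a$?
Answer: $7663$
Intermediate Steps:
$K{\left(a,U \right)} = 2 a$
$t{\left(h,b \right)} = 16$ ($t{\left(h,b \right)} = 5 + \left(3 \cdot 2 + 5\right) = 5 + \left(6 + 5\right) = 5 + 11 = 16$)
$j = 16$
$W{\left(g,p \right)} = 16 p^{2}$ ($W{\left(g,p \right)} = 16 p p = 16 p^{2}$)
$7727 - W{\left(-30 - 29,2 \right)} = 7727 - 16 \cdot 2^{2} = 7727 - 16 \cdot 4 = 7727 - 64 = 7663$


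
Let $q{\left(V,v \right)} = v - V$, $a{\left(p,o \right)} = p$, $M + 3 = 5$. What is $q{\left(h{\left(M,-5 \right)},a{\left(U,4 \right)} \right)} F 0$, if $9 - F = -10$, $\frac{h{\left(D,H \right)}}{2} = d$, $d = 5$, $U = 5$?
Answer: $0$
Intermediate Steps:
$M = 2$ ($M = -3 + 5 = 2$)
$h{\left(D,H \right)} = 10$ ($h{\left(D,H \right)} = 2 \cdot 5 = 10$)
$F = 19$ ($F = 9 - -10 = 9 + 10 = 19$)
$q{\left(h{\left(M,-5 \right)},a{\left(U,4 \right)} \right)} F 0 = \left(5 - 10\right) 19 \cdot 0 = \left(-5\right) 19 \cdot 0 = \left(-95\right) 0 = 0$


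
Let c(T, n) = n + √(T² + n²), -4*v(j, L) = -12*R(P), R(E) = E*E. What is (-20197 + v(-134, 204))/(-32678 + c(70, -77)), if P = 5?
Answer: 329548055/536439598 + 70427*√221/536439598 ≈ 0.61628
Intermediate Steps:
R(E) = E²
v(j, L) = 75 (v(j, L) = -(-3)*5² = -(-3)*25 = -¼*(-300) = 75)
(-20197 + v(-134, 204))/(-32678 + c(70, -77)) = (-20197 + 75)/(-32678 + (-77 + √(70² + (-77)²))) = -20122/(-32678 + (-77 + √(4900 + 5929))) = -20122/(-32678 + (-77 + √10829)) = -20122/(-32678 + (-77 + 7*√221)) = -20122/(-32755 + 7*√221)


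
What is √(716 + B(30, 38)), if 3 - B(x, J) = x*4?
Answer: √599 ≈ 24.474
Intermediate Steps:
B(x, J) = 3 - 4*x (B(x, J) = 3 - x*4 = 3 - 4*x)
√(716 + B(30, 38)) = √(716 + (3 - 4*30)) = √(716 + (3 - 120)) = √(716 - 117) = √599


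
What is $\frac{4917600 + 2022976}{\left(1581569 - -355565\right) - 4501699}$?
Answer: $- \frac{6940576}{2564565} \approx -2.7063$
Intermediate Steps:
$\frac{4917600 + 2022976}{\left(1581569 - -355565\right) - 4501699} = \frac{6940576}{\left(1581569 + 355565\right) - 4501699} = \frac{6940576}{1937134 - 4501699} = \frac{6940576}{-2564565} = 6940576 \left(- \frac{1}{2564565}\right) = - \frac{6940576}{2564565}$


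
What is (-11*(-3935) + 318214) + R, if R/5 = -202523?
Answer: -651116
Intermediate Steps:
R = -1012615 (R = 5*(-202523) = -1012615)
(-11*(-3935) + 318214) + R = (-11*(-3935) + 318214) - 1012615 = (43285 + 318214) - 1012615 = 361499 - 1012615 = -651116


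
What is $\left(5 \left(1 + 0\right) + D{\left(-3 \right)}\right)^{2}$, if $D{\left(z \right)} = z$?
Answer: $4$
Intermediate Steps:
$\left(5 \left(1 + 0\right) + D{\left(-3 \right)}\right)^{2} = \left(5 \left(1 + 0\right) - 3\right)^{2} = \left(5 \cdot 1 - 3\right)^{2} = \left(5 - 3\right)^{2} = 2^{2} = 4$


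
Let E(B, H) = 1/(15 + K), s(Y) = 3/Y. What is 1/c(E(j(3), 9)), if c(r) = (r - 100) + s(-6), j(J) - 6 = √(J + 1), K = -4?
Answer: -22/2209 ≈ -0.0099593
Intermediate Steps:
j(J) = 6 + √(1 + J) (j(J) = 6 + √(J + 1) = 6 + √(1 + J))
E(B, H) = 1/11 (E(B, H) = 1/(15 - 4) = 1/11)
c(r) = -201/2 + r (c(r) = (r - 100) + 3/(-6) = (-100 + r) + 3*(-⅙) = (-100 + r) - ½ = -201/2 + r)
1/c(E(j(3), 9)) = 1/(-201/2 + 1/11) = 1/(-2209/22) = -22/2209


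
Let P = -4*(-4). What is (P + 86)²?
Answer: 10404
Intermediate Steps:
P = 16
(P + 86)² = (16 + 86)² = 102² = 10404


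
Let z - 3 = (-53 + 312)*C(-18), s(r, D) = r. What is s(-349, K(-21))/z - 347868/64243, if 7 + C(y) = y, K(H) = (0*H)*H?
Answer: -2228980889/415780696 ≈ -5.3610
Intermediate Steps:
K(H) = 0 (K(H) = 0*H = 0)
C(y) = -7 + y
z = -6472 (z = 3 + (-53 + 312)*(-7 - 18) = 3 + 259*(-25) = 3 - 6475 = -6472)
s(-349, K(-21))/z - 347868/64243 = -349/(-6472) - 347868/64243 = -349*(-1/6472) - 347868*1/64243 = 349/6472 - 347868/64243 = -2228980889/415780696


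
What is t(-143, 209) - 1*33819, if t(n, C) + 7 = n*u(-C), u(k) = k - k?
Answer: -33826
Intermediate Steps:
u(k) = 0
t(n, C) = -7 (t(n, C) = -7 + n*0 = -7 + 0 = -7)
t(-143, 209) - 1*33819 = -7 - 1*33819 = -7 - 33819 = -33826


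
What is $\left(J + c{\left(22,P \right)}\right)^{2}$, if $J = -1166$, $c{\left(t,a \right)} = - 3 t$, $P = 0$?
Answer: $1517824$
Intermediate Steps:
$\left(J + c{\left(22,P \right)}\right)^{2} = \left(-1166 - 66\right)^{2} = \left(-1232\right)^{2} = 1517824$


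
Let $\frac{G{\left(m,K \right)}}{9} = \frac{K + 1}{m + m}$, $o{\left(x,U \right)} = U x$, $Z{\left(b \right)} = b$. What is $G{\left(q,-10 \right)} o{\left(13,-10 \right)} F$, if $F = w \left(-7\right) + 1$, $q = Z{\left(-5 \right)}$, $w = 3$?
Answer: $21060$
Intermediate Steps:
$q = -5$
$G{\left(m,K \right)} = \frac{9 \left(1 + K\right)}{2 m}$ ($G{\left(m,K \right)} = 9 \frac{K + 1}{m + m} = 9 \frac{1 + K}{2 m} = \frac{9 \left(1 + K\right)}{2 m}$)
$F = -20$ ($F = 3 \left(-7\right) + 1 = -21 + 1 = -20$)
$G{\left(q,-10 \right)} o{\left(13,-10 \right)} F = \frac{9 \left(1 - 10\right)}{2 \left(-5\right)} \left(\left(-10\right) 13\right) \left(-20\right) = \frac{9}{2} \left(- \frac{1}{5}\right) \left(-9\right) \left(-130\right) \left(-20\right) = \frac{81}{10} \left(-130\right) \left(-20\right) = \left(-1053\right) \left(-20\right) = 21060$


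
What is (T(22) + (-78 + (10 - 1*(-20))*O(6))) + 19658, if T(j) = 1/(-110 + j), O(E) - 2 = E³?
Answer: 2298559/88 ≈ 26120.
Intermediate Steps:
O(E) = 2 + E³
(T(22) + (-78 + (10 - 1*(-20))*O(6))) + 19658 = (1/(-110 + 22) + (-78 + (10 - 1*(-20))*(2 + 6³))) + 19658 = (1/(-88) + (-78 + (10 + 20)*(2 + 216))) + 19658 = (-1/88 + (-78 + 30*218)) + 19658 = (-1/88 + (-78 + 6540)) + 19658 = (-1/88 + 6462) + 19658 = 568655/88 + 19658 = 2298559/88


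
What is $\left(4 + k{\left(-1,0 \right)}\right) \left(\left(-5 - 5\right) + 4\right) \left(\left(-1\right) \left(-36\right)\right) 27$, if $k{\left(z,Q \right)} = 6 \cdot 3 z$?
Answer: $81648$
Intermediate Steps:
$k{\left(z,Q \right)} = 18 z$
$\left(4 + k{\left(-1,0 \right)}\right) \left(\left(-5 - 5\right) + 4\right) \left(\left(-1\right) \left(-36\right)\right) 27 = \left(4 + 18 \left(-1\right)\right) \left(\left(-5 - 5\right) + 4\right) \left(\left(-1\right) \left(-36\right)\right) 27 = \left(4 - 18\right) \left(-10 + 4\right) 36 \cdot 27 = \left(-14\right) \left(-6\right) 36 \cdot 27 = 84 \cdot 36 \cdot 27 = 3024 \cdot 27 = 81648$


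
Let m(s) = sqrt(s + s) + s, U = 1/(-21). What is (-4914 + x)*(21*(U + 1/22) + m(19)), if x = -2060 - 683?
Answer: -3192969/22 - 7657*sqrt(38) ≈ -1.9234e+5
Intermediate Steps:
U = -1/21 ≈ -0.047619
x = -2743
m(s) = s + sqrt(2)*sqrt(s) (m(s) = sqrt(2*s) + s = sqrt(2)*sqrt(s) + s = s + sqrt(2)*sqrt(s))
(-4914 + x)*(21*(U + 1/22) + m(19)) = (-4914 - 2743)*(21*(-1/21 + 1/22) + (19 + sqrt(2)*sqrt(19))) = -7657*(21*(-1/21 + 1/22) + (19 + sqrt(38))) = -7657*(21*(-1/462) + (19 + sqrt(38))) = -7657*(-1/22 + (19 + sqrt(38))) = -7657*(417/22 + sqrt(38)) = -3192969/22 - 7657*sqrt(38)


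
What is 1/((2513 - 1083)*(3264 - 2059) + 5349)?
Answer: 1/1728499 ≈ 5.7854e-7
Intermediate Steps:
1/((2513 - 1083)*(3264 - 2059) + 5349) = 1/(1430*1205 + 5349) = 1/(1723150 + 5349) = 1/1728499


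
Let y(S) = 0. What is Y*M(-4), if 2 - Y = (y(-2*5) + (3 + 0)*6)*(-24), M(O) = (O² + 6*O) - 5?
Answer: -5642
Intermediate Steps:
M(O) = -5 + O² + 6*O
Y = 434 (Y = 2 - (0 + (3 + 0)*6)*(-24) = 2 - (0 + 3*6)*(-24) = 2 - (0 + 18)*(-24) = 2 - 18*(-24) = 2 - 1*(-432) = 2 + 432 = 434)
Y*M(-4) = 434*(-5 + (-4)² + 6*(-4)) = 434*(-5 + 16 - 24) = 434*(-13) = -5642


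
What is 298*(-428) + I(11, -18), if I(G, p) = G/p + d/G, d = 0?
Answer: -2295803/18 ≈ -1.2754e+5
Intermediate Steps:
I(G, p) = G/p (I(G, p) = G/p + 0/G = G/p + 0 = G/p)
298*(-428) + I(11, -18) = 298*(-428) + 11/(-18) = -127544 + 11*(-1/18) = -127544 - 11/18 = -2295803/18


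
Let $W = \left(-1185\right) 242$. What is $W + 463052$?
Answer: $176282$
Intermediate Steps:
$W = -286770$
$W + 463052 = -286770 + 463052 = 176282$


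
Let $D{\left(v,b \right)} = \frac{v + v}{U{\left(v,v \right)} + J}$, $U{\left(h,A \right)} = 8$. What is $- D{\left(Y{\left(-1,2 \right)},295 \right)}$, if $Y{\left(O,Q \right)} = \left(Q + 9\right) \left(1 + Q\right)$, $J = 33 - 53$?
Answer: $\frac{11}{2} \approx 5.5$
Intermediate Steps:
$J = -20$ ($J = 33 - 53 = -20$)
$Y{\left(O,Q \right)} = \left(1 + Q\right) \left(9 + Q\right)$ ($Y{\left(O,Q \right)} = \left(9 + Q\right) \left(1 + Q\right) = \left(1 + Q\right) \left(9 + Q\right)$)
$D{\left(v,b \right)} = - \frac{v}{6}$ ($D{\left(v,b \right)} = \frac{v + v}{8 - 20} = \frac{2 v}{-12} = 2 v \left(- \frac{1}{12}\right) = - \frac{v}{6}$)
$- D{\left(Y{\left(-1,2 \right)},295 \right)} = - \frac{\left(-1\right) \left(9 + 2^{2} + 10 \cdot 2\right)}{6} = - \frac{\left(-1\right) \left(9 + 4 + 20\right)}{6} = - \frac{\left(-1\right) 33}{6} = \left(-1\right) \left(- \frac{11}{2}\right) = \frac{11}{2}$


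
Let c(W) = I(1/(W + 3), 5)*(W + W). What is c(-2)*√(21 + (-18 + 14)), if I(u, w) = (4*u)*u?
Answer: -16*√17 ≈ -65.970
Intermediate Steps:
I(u, w) = 4*u²
c(W) = 8*W/(3 + W)² (c(W) = (4*(1/(W + 3))²)*(W + W) = (4*(1/(3 + W))²)*(2*W) = (4/(3 + W)²)*(2*W) = 8*W/(3 + W)²)
c(-2)*√(21 + (-18 + 14)) = (8*(-2)/(3 - 2)²)*√(21 + (-18 + 14)) = (8*(-2)/1²)*√(21 - 4) = (8*(-2)*1)*√17 = -16*√17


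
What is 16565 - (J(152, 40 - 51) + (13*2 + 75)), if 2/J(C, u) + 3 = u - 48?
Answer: 510385/31 ≈ 16464.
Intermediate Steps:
J(C, u) = 2/(-51 + u) (J(C, u) = 2/(-3 + (u - 48)) = 2/(-3 + (-48 + u)) = 2/(-51 + u))
16565 - (J(152, 40 - 51) + (13*2 + 75)) = 16565 - (2/(-51 + (40 - 51)) + (13*2 + 75)) = 16565 - (2/(-51 - 11) + (26 + 75)) = 16565 - (2/(-62) + 101) = 16565 - (2*(-1/62) + 101) = 16565 - (-1/31 + 101) = 16565 - 1*3130/31 = 16565 - 3130/31 = 510385/31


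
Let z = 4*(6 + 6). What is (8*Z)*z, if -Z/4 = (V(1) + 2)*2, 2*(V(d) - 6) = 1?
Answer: -26112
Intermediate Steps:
z = 48 (z = 4*12 = 48)
V(d) = 13/2 (V(d) = 6 + (½)*1 = 6 + ½ = 13/2)
Z = -68 (Z = -4*(13/2 + 2)*2 = -34*2 = -4*17 = -68)
(8*Z)*z = (8*(-68))*48 = -544*48 = -26112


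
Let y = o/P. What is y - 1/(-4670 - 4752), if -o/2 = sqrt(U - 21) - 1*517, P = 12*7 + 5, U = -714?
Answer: 9742437/838558 - 14*I*sqrt(15)/89 ≈ 11.618 - 0.60923*I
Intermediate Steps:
P = 89 (P = 84 + 5 = 89)
o = 1034 - 14*I*sqrt(15) (o = -2*(sqrt(-714 - 21) - 1*517) = -2*(sqrt(-735) - 517) = -2*(7*I*sqrt(15) - 517) = -2*(-517 + 7*I*sqrt(15)) = 1034 - 14*I*sqrt(15) ≈ 1034.0 - 54.222*I)
y = 1034/89 - 14*I*sqrt(15)/89 (y = (1034 - 14*I*sqrt(15))/89 = (1034 - 14*I*sqrt(15))*(1/89) = 1034/89 - 14*I*sqrt(15)/89 ≈ 11.618 - 0.60923*I)
y - 1/(-4670 - 4752) = (1034/89 - 14*I*sqrt(15)/89) - 1/(-4670 - 4752) = (1034/89 - 14*I*sqrt(15)/89) - 1/(-9422) = (1034/89 - 14*I*sqrt(15)/89) - 1*(-1/9422) = (1034/89 - 14*I*sqrt(15)/89) + 1/9422 = 9742437/838558 - 14*I*sqrt(15)/89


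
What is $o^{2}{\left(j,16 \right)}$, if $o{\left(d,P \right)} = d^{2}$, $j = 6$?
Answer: $1296$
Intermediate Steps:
$o^{2}{\left(j,16 \right)} = \left(6^{2}\right)^{2} = 36^{2} = 1296$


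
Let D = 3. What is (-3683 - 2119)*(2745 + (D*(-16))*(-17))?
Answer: -20660922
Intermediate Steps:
(-3683 - 2119)*(2745 + (D*(-16))*(-17)) = (-3683 - 2119)*(2745 + (3*(-16))*(-17)) = -5802*(2745 - 48*(-17)) = -5802*(2745 + 816) = -5802*3561 = -20660922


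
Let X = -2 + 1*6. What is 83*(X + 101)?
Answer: 8715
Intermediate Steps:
X = 4 (X = -2 + 6 = 4)
83*(X + 101) = 83*(4 + 101) = 83*105 = 8715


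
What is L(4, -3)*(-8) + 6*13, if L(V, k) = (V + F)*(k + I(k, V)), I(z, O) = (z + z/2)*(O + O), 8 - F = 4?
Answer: 2574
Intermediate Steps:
F = 4 (F = 8 - 1*4 = 8 - 4 = 4)
I(z, O) = 3*O*z (I(z, O) = (z + z*(1/2))*(2*O) = (z + z/2)*(2*O) = (3*z/2)*(2*O) = 3*O*z)
L(V, k) = (4 + V)*(k + 3*V*k) (L(V, k) = (V + 4)*(k + 3*V*k) = (4 + V)*(k + 3*V*k))
L(4, -3)*(-8) + 6*13 = -3*(4 + 3*4**2 + 13*4)*(-8) + 6*13 = -3*(4 + 3*16 + 52)*(-8) + 78 = -3*(4 + 48 + 52)*(-8) + 78 = -3*104*(-8) + 78 = -312*(-8) + 78 = 2496 + 78 = 2574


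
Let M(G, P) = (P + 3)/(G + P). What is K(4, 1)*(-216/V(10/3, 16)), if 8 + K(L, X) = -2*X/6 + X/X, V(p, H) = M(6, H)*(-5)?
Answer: -34848/95 ≈ -366.82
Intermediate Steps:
M(G, P) = (3 + P)/(G + P)
V(p, H) = -5*(3 + H)/(6 + H) (V(p, H) = ((3 + H)/(6 + H))*(-5) = -5*(3 + H)/(6 + H))
K(L, X) = -7 - X/3 (K(L, X) = -8 + (-2*X/6 + X/X) = -8 + (-2*X*(1/6) + 1) = -8 + (-X/3 + 1) = -8 + (1 - X/3) = -7 - X/3)
K(4, 1)*(-216/V(10/3, 16)) = (-7 - 1/3*1)*(-216*(6 + 16)/(5*(-3 - 1*16))) = (-7 - 1/3)*(-216*22/(5*(-3 - 16))) = -(-1584)/(5*(1/22)*(-19)) = -(-1584)/(-95/22) = -(-1584)*(-22)/95 = -22/3*4752/95 = -34848/95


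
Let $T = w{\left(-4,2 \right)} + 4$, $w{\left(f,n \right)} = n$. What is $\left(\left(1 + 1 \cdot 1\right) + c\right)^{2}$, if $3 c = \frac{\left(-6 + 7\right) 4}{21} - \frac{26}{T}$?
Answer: $\frac{169}{441} \approx 0.38322$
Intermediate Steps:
$T = 6$ ($T = 2 + 4 = 6$)
$c = - \frac{29}{21}$ ($c = \frac{\frac{\left(-6 + 7\right) 4}{21} - \frac{26}{6}}{3} = \frac{1 \cdot 4 \cdot \frac{1}{21} - \frac{13}{3}}{3} = \frac{4 \cdot \frac{1}{21} - \frac{13}{3}}{3} = \frac{\frac{4}{21} - \frac{13}{3}}{3} = \frac{1}{3} \left(- \frac{29}{7}\right) = - \frac{29}{21} \approx -1.381$)
$\left(\left(1 + 1 \cdot 1\right) + c\right)^{2} = \left(\left(1 + 1 \cdot 1\right) - \frac{29}{21}\right)^{2} = \left(\left(1 + 1\right) - \frac{29}{21}\right)^{2} = \left(2 - \frac{29}{21}\right)^{2} = \left(\frac{13}{21}\right)^{2} = \frac{169}{441}$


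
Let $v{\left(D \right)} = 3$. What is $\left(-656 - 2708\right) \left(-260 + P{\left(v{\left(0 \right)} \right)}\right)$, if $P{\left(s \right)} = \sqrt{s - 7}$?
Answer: $874640 - 6728 i \approx 8.7464 \cdot 10^{5} - 6728.0 i$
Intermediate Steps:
$P{\left(s \right)} = \sqrt{-7 + s}$
$\left(-656 - 2708\right) \left(-260 + P{\left(v{\left(0 \right)} \right)}\right) = \left(-656 - 2708\right) \left(-260 + \sqrt{-7 + 3}\right) = - 3364 \left(-260 + \sqrt{-4}\right) = - 3364 \left(-260 + 2 i\right) = 874640 - 6728 i$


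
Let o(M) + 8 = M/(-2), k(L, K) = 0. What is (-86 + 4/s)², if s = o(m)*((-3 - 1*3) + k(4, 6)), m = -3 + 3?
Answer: 1062961/144 ≈ 7381.7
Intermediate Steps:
m = 0
o(M) = -8 - M/2 (o(M) = -8 + M/(-2) = -8 + M*(-½) = -8 - M/2)
s = 48 (s = (-8 - ½*0)*((-3 - 1*3) + 0) = (-8 + 0)*((-3 - 3) + 0) = -8*(-6 + 0) = -8*(-6) = 48)
(-86 + 4/s)² = (-86 + 4/48)² = (-86 + 4*(1/48))² = (-86 + 1/12)² = (-1031/12)² = 1062961/144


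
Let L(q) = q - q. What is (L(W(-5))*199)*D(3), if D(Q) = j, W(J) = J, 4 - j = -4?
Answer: 0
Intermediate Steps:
j = 8 (j = 4 - 1*(-4) = 4 + 4 = 8)
L(q) = 0
D(Q) = 8
(L(W(-5))*199)*D(3) = (0*199)*8 = 0*8 = 0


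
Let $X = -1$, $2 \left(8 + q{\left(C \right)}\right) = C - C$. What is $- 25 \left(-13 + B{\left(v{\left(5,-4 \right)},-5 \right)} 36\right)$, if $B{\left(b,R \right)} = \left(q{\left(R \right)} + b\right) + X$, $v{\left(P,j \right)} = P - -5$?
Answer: $-575$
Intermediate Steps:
$q{\left(C \right)} = -8$ ($q{\left(C \right)} = -8 + \frac{C - C}{2} = -8 + \frac{1}{2} \cdot 0 = -8 + 0 = -8$)
$v{\left(P,j \right)} = 5 + P$ ($v{\left(P,j \right)} = P + 5 = 5 + P$)
$B{\left(b,R \right)} = -9 + b$ ($B{\left(b,R \right)} = \left(-8 + b\right) - 1 = -9 + b$)
$- 25 \left(-13 + B{\left(v{\left(5,-4 \right)},-5 \right)} 36\right) = - 25 \left(-13 + \left(-9 + \left(5 + 5\right)\right) 36\right) = - 25 \left(-13 + \left(-9 + 10\right) 36\right) = - 25 \left(-13 + 1 \cdot 36\right) = - 25 \left(-13 + 36\right) = \left(-25\right) 23 = -575$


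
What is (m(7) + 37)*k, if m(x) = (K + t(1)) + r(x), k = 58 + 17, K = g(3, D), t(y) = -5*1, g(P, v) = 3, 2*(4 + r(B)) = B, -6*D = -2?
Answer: 5175/2 ≈ 2587.5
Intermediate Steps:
D = ⅓ (D = -⅙*(-2) = ⅓ ≈ 0.33333)
r(B) = -4 + B/2
t(y) = -5
K = 3
k = 75
m(x) = -6 + x/2 (m(x) = (3 - 5) + (-4 + x/2) = -2 + (-4 + x/2) = -6 + x/2)
(m(7) + 37)*k = ((-6 + (½)*7) + 37)*75 = ((-6 + 7/2) + 37)*75 = (-5/2 + 37)*75 = (69/2)*75 = 5175/2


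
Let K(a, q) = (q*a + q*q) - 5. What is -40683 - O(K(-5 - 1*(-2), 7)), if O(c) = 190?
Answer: -40873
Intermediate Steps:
K(a, q) = -5 + q**2 + a*q (K(a, q) = (a*q + q**2) - 5 = (q**2 + a*q) - 5 = -5 + q**2 + a*q)
-40683 - O(K(-5 - 1*(-2), 7)) = -40683 - 1*190 = -40683 - 190 = -40873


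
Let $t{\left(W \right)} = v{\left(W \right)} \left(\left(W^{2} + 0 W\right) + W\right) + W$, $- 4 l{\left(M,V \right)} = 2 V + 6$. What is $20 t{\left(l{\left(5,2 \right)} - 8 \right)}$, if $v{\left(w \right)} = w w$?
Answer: $\frac{878955}{4} \approx 2.1974 \cdot 10^{5}$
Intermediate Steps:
$l{\left(M,V \right)} = - \frac{3}{2} - \frac{V}{2}$ ($l{\left(M,V \right)} = - \frac{2 V + 6}{4} = - \frac{6 + 2 V}{4} = - \frac{3}{2} - \frac{V}{2}$)
$v{\left(w \right)} = w^{2}$
$t{\left(W \right)} = W + W^{2} \left(W + W^{2}\right)$ ($t{\left(W \right)} = W^{2} \left(\left(W^{2} + 0 W\right) + W\right) + W = W^{2} \left(\left(W^{2} + 0\right) + W\right) + W = W^{2} \left(W^{2} + W\right) + W = W^{2} \left(W + W^{2}\right) + W = W + W^{2} \left(W + W^{2}\right)$)
$20 t{\left(l{\left(5,2 \right)} - 8 \right)} = 20 \left(\left(\left(- \frac{3}{2} - 1\right) - 8\right) + \left(\left(- \frac{3}{2} - 1\right) - 8\right)^{3} + \left(\left(- \frac{3}{2} - 1\right) - 8\right)^{4}\right) = 20 \left(\left(- \frac{5}{2} - 8\right) + \left(- \frac{5}{2} - 8\right)^{3} + \left(- \frac{5}{2} - 8\right)^{4}\right) = 20 \left(- \frac{21}{2} + \left(- \frac{21}{2}\right)^{3} + \left(- \frac{21}{2}\right)^{4}\right) = 20 \left(- \frac{21}{2} - \frac{9261}{8} + \frac{194481}{16}\right) = 20 \cdot \frac{175791}{16} = \frac{878955}{4}$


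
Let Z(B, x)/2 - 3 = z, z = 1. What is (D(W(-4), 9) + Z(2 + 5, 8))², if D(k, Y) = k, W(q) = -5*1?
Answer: 9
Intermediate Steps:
Z(B, x) = 8 (Z(B, x) = 6 + 2*1 = 6 + 2 = 8)
W(q) = -5
(D(W(-4), 9) + Z(2 + 5, 8))² = (-5 + 8)² = 3² = 9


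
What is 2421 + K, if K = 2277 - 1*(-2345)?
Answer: 7043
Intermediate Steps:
K = 4622 (K = 2277 + 2345 = 4622)
2421 + K = 2421 + 4622 = 7043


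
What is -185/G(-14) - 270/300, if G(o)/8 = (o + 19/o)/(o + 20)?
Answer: 1749/215 ≈ 8.1349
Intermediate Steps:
G(o) = 8*(o + 19/o)/(20 + o) (G(o) = 8*((o + 19/o)/(o + 20)) = 8*((o + 19/o)/(20 + o)) = 8*(o + 19/o)/(20 + o))
-185/G(-14) - 270/300 = -185*(-7*(20 - 14)/(4*(19 + (-14)²))) - 270/300 = -185*(-21/(2*(19 + 196))) - 270*1/300 = -185/(8*(-1/14)*(⅙)*215) - 9/10 = -185/(-430/21) - 9/10 = -185*(-21/430) - 9/10 = 777/86 - 9/10 = 1749/215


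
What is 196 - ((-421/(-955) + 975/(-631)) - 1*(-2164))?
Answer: -1185261166/602605 ≈ -1966.9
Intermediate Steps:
196 - ((-421/(-955) + 975/(-631)) - 1*(-2164)) = 196 - ((-421*(-1/955) + 975*(-1/631)) + 2164) = 196 - ((421/955 - 975/631) + 2164) = 196 - (-665474/602605 + 2164) = 196 - 1*1303371746/602605 = 196 - 1303371746/602605 = -1185261166/602605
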